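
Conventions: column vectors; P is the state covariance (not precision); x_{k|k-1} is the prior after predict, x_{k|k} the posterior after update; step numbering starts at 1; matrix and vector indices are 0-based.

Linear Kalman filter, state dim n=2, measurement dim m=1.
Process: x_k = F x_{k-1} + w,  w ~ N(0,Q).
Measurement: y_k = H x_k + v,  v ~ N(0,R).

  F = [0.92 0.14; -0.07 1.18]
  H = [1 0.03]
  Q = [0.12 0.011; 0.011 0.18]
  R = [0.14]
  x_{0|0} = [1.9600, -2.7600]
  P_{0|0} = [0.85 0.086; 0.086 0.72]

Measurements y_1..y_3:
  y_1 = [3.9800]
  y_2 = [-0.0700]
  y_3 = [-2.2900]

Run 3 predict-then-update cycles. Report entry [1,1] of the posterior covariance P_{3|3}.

step 1: x^-=[1.4168, -3.3940]  P^-=[0.8757 0.1677; 0.1677 1.1725]  S=[1.0268]  K=[0.8577; 0.1976]  nu=[2.6650]  x^+=[3.7027, -2.8674]  P^+=[0.1203 -0.0063; -0.0063 1.1324]
step 2: x^-=[3.0050, -3.6427]  P^-=[0.2424 0.1835; 0.1835 1.7584]  S=[0.3950]  K=[0.6276; 0.5983]  nu=[-2.9657]  x^+=[1.1438, -5.4170]  P^+=[0.0868 0.0352; 0.0352 1.6170]
step 3: x^-=[0.2939, -6.4721]  P^-=[0.2342 0.3105; 0.3105 2.4261]  S=[0.3951]  K=[0.6165; 0.9701]  nu=[-2.3897]  x^+=[-1.1794, -8.7904]  P^+=[0.0841 0.0742; 0.0742 2.0543]

P_post[1,1] = 2.0543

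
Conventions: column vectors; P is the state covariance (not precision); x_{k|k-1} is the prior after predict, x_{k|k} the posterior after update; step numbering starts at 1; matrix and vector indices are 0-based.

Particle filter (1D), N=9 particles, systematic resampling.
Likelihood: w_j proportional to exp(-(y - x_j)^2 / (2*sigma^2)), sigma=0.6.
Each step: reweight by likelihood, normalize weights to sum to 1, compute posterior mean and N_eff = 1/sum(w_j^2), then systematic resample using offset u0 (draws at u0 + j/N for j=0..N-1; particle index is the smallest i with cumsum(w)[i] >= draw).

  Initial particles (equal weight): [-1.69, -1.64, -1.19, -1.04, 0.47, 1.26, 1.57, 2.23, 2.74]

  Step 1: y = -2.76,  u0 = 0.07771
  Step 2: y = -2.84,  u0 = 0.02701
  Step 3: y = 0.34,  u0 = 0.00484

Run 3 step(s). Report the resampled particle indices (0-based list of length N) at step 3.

step 1: w=[0.4763, 0.4091, 0.0762, 0.0384, 0.0000, 0.0000, 0.0000, 0.0000, 0.0000]  mean=-1.6065  Neff=2.4903  idx=[0, 0, 0, 0, 1, 1, 1, 1, 3]
step 2: w=[0.1339, 0.1339, 0.1339, 0.1339, 0.1138, 0.1138, 0.1138, 0.1138, 0.0093]  mean=-1.6612  Neff=8.0921  idx=[0, 1, 1, 2, 3, 4, 5, 6, 7]
step 3: w=[0.0972, 0.0972, 0.0972, 0.0972, 0.0972, 0.1285, 0.1285, 0.1285, 0.1285]  mean=-1.6643  Neff=8.8279  idx=[0, 1, 2, 3, 4, 5, 6, 7, 8]

resampled_idx = [0, 1, 2, 3, 4, 5, 6, 7, 8]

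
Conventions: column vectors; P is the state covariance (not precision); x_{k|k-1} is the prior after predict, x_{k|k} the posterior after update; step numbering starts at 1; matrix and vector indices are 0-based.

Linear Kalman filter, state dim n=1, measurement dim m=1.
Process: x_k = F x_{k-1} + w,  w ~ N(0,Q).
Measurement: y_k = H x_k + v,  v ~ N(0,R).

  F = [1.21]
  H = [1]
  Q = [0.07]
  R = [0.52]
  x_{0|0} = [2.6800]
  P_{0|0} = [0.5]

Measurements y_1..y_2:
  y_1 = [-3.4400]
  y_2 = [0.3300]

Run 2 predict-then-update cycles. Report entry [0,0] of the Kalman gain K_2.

K[0,0] = 0.5056

step 1: x^-=[3.2428]  P^-=[0.8020]  S=[1.3220]  K=[0.6067]  nu=[-6.6828]  x^+=[-0.8115]  P^+=[0.3155]
step 2: x^-=[-0.9819]  P^-=[0.5319]  S=[1.0519]  K=[0.5056]  nu=[1.3119]  x^+=[-0.3185]  P^+=[0.2629]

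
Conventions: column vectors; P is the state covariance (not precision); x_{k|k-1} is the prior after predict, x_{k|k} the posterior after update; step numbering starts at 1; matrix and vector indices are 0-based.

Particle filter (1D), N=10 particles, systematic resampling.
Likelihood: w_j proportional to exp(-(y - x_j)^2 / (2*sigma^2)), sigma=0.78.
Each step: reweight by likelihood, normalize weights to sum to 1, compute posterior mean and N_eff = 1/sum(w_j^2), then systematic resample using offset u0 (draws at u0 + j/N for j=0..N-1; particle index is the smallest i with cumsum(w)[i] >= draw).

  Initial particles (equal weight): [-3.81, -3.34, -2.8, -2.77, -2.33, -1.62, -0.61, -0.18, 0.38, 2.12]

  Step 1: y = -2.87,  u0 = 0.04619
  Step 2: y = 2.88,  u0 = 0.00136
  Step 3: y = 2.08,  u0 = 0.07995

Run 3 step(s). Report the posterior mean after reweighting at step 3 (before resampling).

post_mean = -1.6207

step 1: w=[0.1103, 0.1901, 0.2270, 0.2261, 0.1794, 0.0631, 0.0034, 0.0006, 0.0000, 0.0000]  mean=-2.8393  Neff=5.3444  idx=[0, 1, 1, 2, 2, 3, 3, 3, 4, 5]
step 2: w=[0.0000, 0.0000, 0.0000, 0.0001, 0.0001, 0.0001, 0.0001, 0.0001, 0.0034, 0.9962]  mean=-1.6228  Neff=1.0075  idx=[8, 9, 9, 9, 9, 9, 9, 9, 9, 9]
step 3: w=[0.0010, 0.1110, 0.1110, 0.1110, 0.1110, 0.1110, 0.1110, 0.1110, 0.1110, 0.1110]  mean=-1.6207  Neff=9.0175  idx=[1, 2, 3, 4, 5, 6, 7, 8, 8, 9]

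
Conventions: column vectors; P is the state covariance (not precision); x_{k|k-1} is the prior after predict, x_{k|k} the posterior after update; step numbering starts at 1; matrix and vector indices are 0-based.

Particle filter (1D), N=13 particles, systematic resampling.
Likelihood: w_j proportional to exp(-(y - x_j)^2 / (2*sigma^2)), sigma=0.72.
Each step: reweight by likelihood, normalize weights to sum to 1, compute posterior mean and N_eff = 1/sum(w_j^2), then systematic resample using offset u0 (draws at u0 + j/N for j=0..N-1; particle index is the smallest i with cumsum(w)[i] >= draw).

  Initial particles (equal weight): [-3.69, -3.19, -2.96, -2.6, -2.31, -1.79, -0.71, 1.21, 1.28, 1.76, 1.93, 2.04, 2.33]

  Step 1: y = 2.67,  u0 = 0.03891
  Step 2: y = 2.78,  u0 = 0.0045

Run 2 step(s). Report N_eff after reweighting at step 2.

N_eff = 11.4137

step 1: w=[0.0000, 0.0000, 0.0000, 0.0000, 0.0000, 0.0000, 0.0000, 0.0441, 0.0535, 0.1552, 0.2034, 0.2352, 0.3085]  mean=1.9863  Neff=4.5292  idx=[7, 9, 9, 10, 10, 10, 11, 11, 11, 12, 12, 12, 12]
step 2: w=[0.0126, 0.0497, 0.0497, 0.0675, 0.0675, 0.0675, 0.0799, 0.0799, 0.0799, 0.1115, 0.1115, 0.1115, 0.1115]  mean=2.1088  Neff=11.4137  idx=[0, 2, 3, 4, 5, 6, 7, 8, 9, 10, 10, 11, 12]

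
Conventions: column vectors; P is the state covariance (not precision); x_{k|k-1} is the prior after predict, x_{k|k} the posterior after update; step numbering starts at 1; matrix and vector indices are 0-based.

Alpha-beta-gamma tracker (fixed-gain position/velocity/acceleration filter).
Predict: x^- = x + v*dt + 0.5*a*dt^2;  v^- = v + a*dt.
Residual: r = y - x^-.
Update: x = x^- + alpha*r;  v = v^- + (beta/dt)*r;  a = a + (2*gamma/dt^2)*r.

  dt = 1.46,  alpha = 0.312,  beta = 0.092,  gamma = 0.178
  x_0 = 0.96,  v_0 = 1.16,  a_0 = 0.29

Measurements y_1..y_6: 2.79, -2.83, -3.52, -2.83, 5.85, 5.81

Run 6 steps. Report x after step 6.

x_post = -8.6396

step 1: x_pred=2.9627  r=-0.1727  x^+=2.9088  v^+=1.5725  a^+=0.2612
step 2: x_pred=5.4830  r=-8.3130  x^+=2.8894  v^+=1.4300  a^+=-1.1272
step 3: x_pred=3.7758  r=-7.2958  x^+=1.4995  v^+=-0.6755  a^+=-2.3457
step 4: x_pred=-1.9867  r=-0.8433  x^+=-2.2498  v^+=-4.1533  a^+=-2.4865
step 5: x_pred=-10.9638  r=16.8138  x^+=-5.7179  v^+=-6.7241  a^+=0.3216
step 6: x_pred=-15.1923  r=21.0023  x^+=-8.6396  v^+=-4.9312  a^+=3.8292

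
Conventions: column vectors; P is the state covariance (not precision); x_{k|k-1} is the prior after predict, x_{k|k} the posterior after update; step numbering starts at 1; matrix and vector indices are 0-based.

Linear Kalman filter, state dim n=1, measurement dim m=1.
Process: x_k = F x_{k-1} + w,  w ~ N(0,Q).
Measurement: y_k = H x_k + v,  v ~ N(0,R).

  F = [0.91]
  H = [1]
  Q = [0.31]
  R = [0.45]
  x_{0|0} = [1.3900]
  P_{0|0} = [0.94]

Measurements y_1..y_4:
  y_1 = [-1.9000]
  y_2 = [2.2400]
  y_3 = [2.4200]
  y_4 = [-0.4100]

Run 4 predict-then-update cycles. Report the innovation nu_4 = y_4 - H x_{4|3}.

step 1: x^-=[1.2649]  P^-=[1.0884]  S=[1.5384]  K=[0.7075]  nu=[-3.1649]  x^+=[-0.9742]  P^+=[0.3184]
step 2: x^-=[-0.8866]  P^-=[0.5736]  S=[1.0236]  K=[0.5604]  nu=[3.1266]  x^+=[0.8655]  P^+=[0.2522]
step 3: x^-=[0.7876]  P^-=[0.5188]  S=[0.9688]  K=[0.5355]  nu=[1.6324]  x^+=[1.6618]  P^+=[0.2410]
step 4: x^-=[1.5122]  P^-=[0.5096]  S=[0.9596]  K=[0.5310]  nu=[-1.9222]  x^+=[0.4915]  P^+=[0.2390]

innov = [-1.9222]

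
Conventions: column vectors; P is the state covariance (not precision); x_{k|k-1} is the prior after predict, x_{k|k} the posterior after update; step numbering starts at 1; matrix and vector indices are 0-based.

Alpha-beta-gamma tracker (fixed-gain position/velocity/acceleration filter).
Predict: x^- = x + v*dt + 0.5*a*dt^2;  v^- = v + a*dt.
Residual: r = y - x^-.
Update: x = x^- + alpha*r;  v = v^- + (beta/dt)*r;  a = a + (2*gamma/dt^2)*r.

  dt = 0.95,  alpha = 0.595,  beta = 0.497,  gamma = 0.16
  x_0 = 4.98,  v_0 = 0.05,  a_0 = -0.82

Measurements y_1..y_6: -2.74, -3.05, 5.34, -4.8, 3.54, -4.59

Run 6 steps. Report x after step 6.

x_post = 0.4078

step 1: x_pred=4.6575  r=-7.3975  x^+=0.2560  v^+=-4.5990  a^+=-3.4429
step 2: x_pred=-5.6667  r=2.6167  x^+=-4.1098  v^+=-6.5009  a^+=-2.5151
step 3: x_pred=-11.4205  r=16.7605  x^+=-1.4480  v^+=-0.1218  a^+=3.4277
step 4: x_pred=-0.0170  r=-4.7830  x^+=-2.8629  v^+=0.6322  a^+=1.7318
step 5: x_pred=-1.4808  r=5.0208  x^+=1.5066  v^+=4.9041  a^+=3.5120
step 6: x_pred=7.7502  r=-12.3402  x^+=0.4078  v^+=1.7846  a^+=-0.8635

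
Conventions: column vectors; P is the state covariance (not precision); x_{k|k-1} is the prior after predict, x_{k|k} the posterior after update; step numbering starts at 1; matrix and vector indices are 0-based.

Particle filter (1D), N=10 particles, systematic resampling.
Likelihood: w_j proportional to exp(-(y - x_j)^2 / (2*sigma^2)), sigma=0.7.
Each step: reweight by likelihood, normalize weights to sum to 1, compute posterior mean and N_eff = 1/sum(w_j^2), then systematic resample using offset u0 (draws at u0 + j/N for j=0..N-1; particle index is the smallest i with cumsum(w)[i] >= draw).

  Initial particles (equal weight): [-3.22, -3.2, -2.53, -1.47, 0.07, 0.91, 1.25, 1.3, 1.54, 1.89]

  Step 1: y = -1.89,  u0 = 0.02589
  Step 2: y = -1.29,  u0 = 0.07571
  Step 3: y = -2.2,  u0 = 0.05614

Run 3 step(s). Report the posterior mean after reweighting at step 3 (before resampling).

step 1: w=[0.0888, 0.0937, 0.3555, 0.4510, 0.0107, 0.0002, 0.0000, 0.0000, 0.0000, 0.0000]  mean=-2.1474  Neff=2.8853  idx=[0, 1, 2, 2, 2, 2, 3, 3, 3, 3]
step 2: w=[0.0047, 0.0051, 0.0438, 0.0438, 0.0438, 0.0438, 0.2037, 0.2037, 0.2037, 0.2037]  mean=-1.6730  Neff=5.7565  idx=[3, 5, 6, 6, 7, 7, 8, 8, 9, 9]
step 3: w=[0.1391, 0.1391, 0.0902, 0.0902, 0.0902, 0.0902, 0.0902, 0.0902, 0.0902, 0.0902]  mean=-1.7648  Neff=9.6323  idx=[0, 1, 1, 2, 3, 5, 6, 7, 8, 9]

post_mean = -1.7648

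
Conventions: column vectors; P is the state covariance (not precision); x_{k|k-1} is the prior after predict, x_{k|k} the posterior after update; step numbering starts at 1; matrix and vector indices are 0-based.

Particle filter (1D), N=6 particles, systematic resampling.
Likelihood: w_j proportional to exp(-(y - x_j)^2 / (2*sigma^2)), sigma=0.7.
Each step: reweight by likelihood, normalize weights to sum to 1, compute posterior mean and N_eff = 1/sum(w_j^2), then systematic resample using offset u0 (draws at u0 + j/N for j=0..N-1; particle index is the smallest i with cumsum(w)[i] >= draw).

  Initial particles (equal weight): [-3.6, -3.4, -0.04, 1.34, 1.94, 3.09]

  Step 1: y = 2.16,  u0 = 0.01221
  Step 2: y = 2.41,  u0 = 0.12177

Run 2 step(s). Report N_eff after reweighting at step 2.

step 1: w=[0.0000, 0.0000, 0.0038, 0.2684, 0.5073, 0.2205]  mean=2.0250  Neff=2.6454  idx=[3, 3, 4, 4, 4, 5]
step 2: w=[0.0854, 0.0854, 0.2193, 0.2193, 0.2193, 0.1714]  mean=2.0346  Neff=5.3136  idx=[1, 2, 3, 4, 4, 5]

N_eff = 5.3136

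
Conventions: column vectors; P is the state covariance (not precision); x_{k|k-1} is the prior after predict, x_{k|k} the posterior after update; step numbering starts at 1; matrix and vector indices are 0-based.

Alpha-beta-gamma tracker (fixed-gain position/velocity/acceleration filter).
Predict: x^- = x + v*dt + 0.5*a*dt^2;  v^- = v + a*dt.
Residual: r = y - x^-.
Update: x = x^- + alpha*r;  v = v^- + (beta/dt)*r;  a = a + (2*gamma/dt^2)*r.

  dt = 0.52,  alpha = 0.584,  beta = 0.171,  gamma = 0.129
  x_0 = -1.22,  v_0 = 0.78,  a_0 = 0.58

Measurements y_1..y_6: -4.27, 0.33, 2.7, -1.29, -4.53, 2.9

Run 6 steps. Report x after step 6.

x_post = 0.7687

step 1: x_pred=-0.7360  r=-3.5340  x^+=-2.7998  v^+=-0.0805  a^+=-2.7920
step 2: x_pred=-3.2192  r=3.5492  x^+=-1.1465  v^+=-0.3652  a^+=0.5945
step 3: x_pred=-1.2560  r=3.9560  x^+=1.0543  v^+=1.2448  a^+=4.3691
step 4: x_pred=2.2923  r=-3.5823  x^+=0.2002  v^+=2.3387  a^+=0.9511
step 5: x_pred=1.5450  r=-6.0750  x^+=-2.0028  v^+=0.8355  a^+=-4.8453
step 6: x_pred=-2.2234  r=5.1234  x^+=0.7687  v^+=0.0008  a^+=0.0431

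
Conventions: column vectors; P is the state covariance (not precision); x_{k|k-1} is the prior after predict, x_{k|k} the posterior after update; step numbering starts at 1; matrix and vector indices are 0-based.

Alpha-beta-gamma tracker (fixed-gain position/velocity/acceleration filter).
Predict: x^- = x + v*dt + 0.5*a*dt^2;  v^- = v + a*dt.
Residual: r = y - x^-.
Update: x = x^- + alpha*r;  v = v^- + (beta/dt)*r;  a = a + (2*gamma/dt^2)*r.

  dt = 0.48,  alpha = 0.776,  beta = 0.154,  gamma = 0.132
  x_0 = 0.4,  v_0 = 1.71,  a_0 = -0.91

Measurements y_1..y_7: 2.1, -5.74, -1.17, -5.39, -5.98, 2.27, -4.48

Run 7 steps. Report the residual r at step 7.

step 1: x_pred=1.1160  r=0.9840  x^+=1.8796  v^+=1.5889  a^+=0.2175
step 2: x_pred=2.6673  r=-8.4073  x^+=-3.8568  v^+=-1.0040  a^+=-9.4158
step 3: x_pred=-5.4234  r=4.2534  x^+=-2.1228  v^+=-4.1590  a^+=-4.5422
step 4: x_pred=-4.6423  r=-0.7477  x^+=-5.2225  v^+=-6.5791  a^+=-5.3989
step 5: x_pred=-9.0024  r=3.0224  x^+=-6.6570  v^+=-8.2009  a^+=-1.9356
step 6: x_pred=-10.8164  r=13.0864  x^+=-0.6614  v^+=-4.9314  a^+=13.0592
step 7: x_pred=-1.5240  r=-2.9560  x^+=-3.8179  v^+=0.3886  a^+=9.6721

resid = -2.9560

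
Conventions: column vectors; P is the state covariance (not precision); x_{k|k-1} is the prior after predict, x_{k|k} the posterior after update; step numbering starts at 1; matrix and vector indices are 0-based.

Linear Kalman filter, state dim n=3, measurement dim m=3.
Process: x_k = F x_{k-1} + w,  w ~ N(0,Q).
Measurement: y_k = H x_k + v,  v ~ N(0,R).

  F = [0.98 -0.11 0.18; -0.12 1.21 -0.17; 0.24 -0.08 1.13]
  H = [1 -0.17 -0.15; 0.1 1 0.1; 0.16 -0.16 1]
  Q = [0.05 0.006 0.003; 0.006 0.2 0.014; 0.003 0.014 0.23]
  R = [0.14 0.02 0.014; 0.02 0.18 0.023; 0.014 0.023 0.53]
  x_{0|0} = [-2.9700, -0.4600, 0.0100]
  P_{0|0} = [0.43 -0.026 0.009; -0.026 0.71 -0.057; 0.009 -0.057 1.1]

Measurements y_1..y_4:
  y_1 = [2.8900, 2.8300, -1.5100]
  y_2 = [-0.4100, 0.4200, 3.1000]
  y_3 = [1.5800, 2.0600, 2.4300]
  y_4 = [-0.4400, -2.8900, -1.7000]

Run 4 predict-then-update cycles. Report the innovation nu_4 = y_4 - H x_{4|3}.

innov = [-1.6056, -4.2215, -4.4457]

step 1: x^-=[-2.8582, -0.2019, -0.6647]  P^-=[0.5182 -0.2191 0.3551; -0.2191 1.3089 -0.3665; 0.3551 -0.3665 1.6801]  S=[0.6831 -0.2998 0.3216; -0.2998 1.4008 -0.3611; 0.3216 -0.3611 2.4990]  K=[0.7228 0.0888 0.1091; -0.1509 0.8333 -0.1047; -0.0800 0.0565 0.7370]  nu=[5.6142, 3.3842, -0.4203]  x^+=[1.4542, 1.8147, -1.2326]  P^+=[0.1153 0.0160 0.0541; 0.0160 0.1447 -0.0178; 0.0541 -0.0178 0.3793]
step 2: x^-=[1.0036, 2.2308, -1.1890]  P^-=[0.1911 -0.0336 0.1716; -0.0336 0.4294 -0.1055; 0.1716 -0.1055 0.7538]  S=[0.3151 -0.0461 0.1324; -0.0461 0.5945 -0.0561; 0.1324 -0.0561 1.3901]  K=[0.5076 0.0535 0.1031; -0.1523 0.6789 -0.0873; 0.0059 0.0328 0.5749]  nu=[-1.2127, -1.7923, 4.4854]  x^+=[0.7548, 0.8069, 1.3237]  P^+=[0.0827 0.0088 0.0512; 0.0088 0.1178 -0.0154; 0.0512 -0.0154 0.2949]
step 3: x^-=[0.8892, 0.6608, 1.6124]  P^-=[0.1572 -0.0312 0.1436; -0.0312 0.3881 -0.0840; 0.1436 -0.0840 0.6423]  S=[0.2861 -0.0443 0.1116; -0.0443 0.5559 -0.0429; 0.1116 -0.0429 1.2607]  K=[0.4609 0.0423 0.0984; -0.1612 0.6581 -0.0832; 0.0099 0.0325 0.5386]  nu=[1.0450, 1.1491, 0.7810]  x^+=[1.4963, 1.1836, 2.0808]  P^+=[0.0752 0.0067 0.0486; 0.0067 0.1141 -0.0141; 0.0486 -0.0141 0.2763]
step 4: x^-=[1.7108, 0.8988, 2.6158]  P^-=[0.1488 -0.0309 0.1351; -0.0309 0.3819 -0.0783; 0.1351 -0.0783 0.6165]  S=[0.2797 -0.0451 0.1048; -0.0451 0.5504 -0.0398; 0.1048 -0.0398 1.2300]  K=[0.4486 0.0392 0.0963; -0.1643 0.6546 -0.0821; 0.0069 0.0333 0.5295]  nu=[-1.6056, -4.2215, -4.4457]  x^+=[0.3971, -1.2356, 0.1101]  P^+=[0.0731 0.0062 0.0475; 0.0062 0.1134 -0.0136; 0.0475 -0.0136 0.2717]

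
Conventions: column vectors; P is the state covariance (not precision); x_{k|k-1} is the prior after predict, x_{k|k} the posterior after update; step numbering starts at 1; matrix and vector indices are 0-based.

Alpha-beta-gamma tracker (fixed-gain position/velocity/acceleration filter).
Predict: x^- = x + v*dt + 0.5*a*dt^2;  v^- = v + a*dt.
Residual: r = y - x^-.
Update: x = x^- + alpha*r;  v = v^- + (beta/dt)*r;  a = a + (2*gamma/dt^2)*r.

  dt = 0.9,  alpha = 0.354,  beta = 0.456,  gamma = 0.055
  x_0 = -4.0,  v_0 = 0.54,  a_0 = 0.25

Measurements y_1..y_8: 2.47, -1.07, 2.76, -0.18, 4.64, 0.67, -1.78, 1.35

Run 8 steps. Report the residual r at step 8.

resid = 5.5017

step 1: x_pred=-3.4127  r=5.8827  x^+=-1.3303  v^+=3.7456  a^+=1.0489
step 2: x_pred=2.4656  r=-3.5356  x^+=1.2140  v^+=2.8982  a^+=0.5688
step 3: x_pred=4.0527  r=-1.2927  x^+=3.5951  v^+=2.7551  a^+=0.3932
step 4: x_pred=6.2340  r=-6.4140  x^+=3.9634  v^+=-0.1407  a^+=-0.4778
step 5: x_pred=3.6432  r=0.9968  x^+=3.9961  v^+=-0.0658  a^+=-0.3425
step 6: x_pred=3.7982  r=-3.1282  x^+=2.6908  v^+=-1.9589  a^+=-0.7673
step 7: x_pred=0.6170  r=-2.3970  x^+=-0.2315  v^+=-3.8640  a^+=-1.0928
step 8: x_pred=-4.1517  r=5.5017  x^+=-2.2041  v^+=-2.0600  a^+=-0.3457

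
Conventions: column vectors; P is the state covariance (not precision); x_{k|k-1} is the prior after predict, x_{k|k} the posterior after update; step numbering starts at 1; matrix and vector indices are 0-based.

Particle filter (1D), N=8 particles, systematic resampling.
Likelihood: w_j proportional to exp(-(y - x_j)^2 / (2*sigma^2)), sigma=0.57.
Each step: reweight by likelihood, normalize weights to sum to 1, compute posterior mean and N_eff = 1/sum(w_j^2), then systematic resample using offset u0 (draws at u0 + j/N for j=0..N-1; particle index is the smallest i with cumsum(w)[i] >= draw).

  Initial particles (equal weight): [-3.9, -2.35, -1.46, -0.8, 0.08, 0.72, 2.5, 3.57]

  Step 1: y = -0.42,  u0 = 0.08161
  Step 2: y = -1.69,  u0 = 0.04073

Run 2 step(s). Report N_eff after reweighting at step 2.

N_eff = 3.0206

step 1: w=[0.0000, 0.0018, 0.1046, 0.4426, 0.3762, 0.0748, 0.0000, 0.0000]  mean=-0.4271  Neff=2.8252  idx=[2, 3, 3, 3, 4, 4, 4, 5]
step 2: w=[0.5030, 0.1613, 0.1613, 0.1613, 0.0044, 0.0044, 0.0044, 0.0001]  mean=-1.1203  Neff=3.0206  idx=[0, 0, 0, 0, 1, 2, 2, 3]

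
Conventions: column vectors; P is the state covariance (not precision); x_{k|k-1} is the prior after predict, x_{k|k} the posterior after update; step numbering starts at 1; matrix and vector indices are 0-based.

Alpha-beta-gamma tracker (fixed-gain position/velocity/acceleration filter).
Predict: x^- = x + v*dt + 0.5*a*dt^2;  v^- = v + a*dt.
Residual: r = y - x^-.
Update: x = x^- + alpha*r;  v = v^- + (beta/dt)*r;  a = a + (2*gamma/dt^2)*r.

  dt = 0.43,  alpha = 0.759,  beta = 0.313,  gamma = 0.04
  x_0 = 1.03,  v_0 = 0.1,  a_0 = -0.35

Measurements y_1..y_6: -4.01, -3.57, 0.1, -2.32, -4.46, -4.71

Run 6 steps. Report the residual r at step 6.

resid = 0.3700

step 1: x_pred=1.0406  r=-5.0506  x^+=-2.7928  v^+=-3.7269  a^+=-2.5352
step 2: x_pred=-4.6297  r=1.0597  x^+=-3.8254  v^+=-4.0457  a^+=-2.0767
step 3: x_pred=-5.7570  r=5.8570  x^+=-1.3115  v^+=-0.6753  a^+=0.4574
step 4: x_pred=-1.5596  r=-0.7604  x^+=-2.1367  v^+=-1.0321  a^+=0.1284
step 5: x_pred=-2.5687  r=-1.8913  x^+=-4.0042  v^+=-2.3536  a^+=-0.6899
step 6: x_pred=-5.0800  r=0.3700  x^+=-4.7992  v^+=-2.3809  a^+=-0.5298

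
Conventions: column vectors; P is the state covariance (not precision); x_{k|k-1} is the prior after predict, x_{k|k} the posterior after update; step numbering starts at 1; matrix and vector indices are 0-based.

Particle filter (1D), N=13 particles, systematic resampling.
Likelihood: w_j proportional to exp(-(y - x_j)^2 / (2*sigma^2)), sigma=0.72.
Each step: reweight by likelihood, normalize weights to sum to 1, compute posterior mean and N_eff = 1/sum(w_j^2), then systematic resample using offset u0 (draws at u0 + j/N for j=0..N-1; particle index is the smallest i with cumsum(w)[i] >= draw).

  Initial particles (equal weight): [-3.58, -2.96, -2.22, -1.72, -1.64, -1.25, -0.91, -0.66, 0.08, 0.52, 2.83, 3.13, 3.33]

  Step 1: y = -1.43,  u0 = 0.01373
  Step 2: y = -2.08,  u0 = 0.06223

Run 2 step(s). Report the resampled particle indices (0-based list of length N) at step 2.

step 1: w=[0.0023, 0.0210, 0.1099, 0.1850, 0.1923, 0.1944, 0.1546, 0.1132, 0.0222, 0.0051, 0.0000, 0.0000, 0.0000]  mean=-1.4018  Neff=6.3000  idx=[1, 2, 3, 3, 4, 4, 4, 5, 5, 6, 6, 7, 7]
step 2: w=[0.0627, 0.1298, 0.1168, 0.1168, 0.1098, 0.1098, 0.1098, 0.0681, 0.0681, 0.0353, 0.0353, 0.0189, 0.0189]  mean=-1.6750  Neff=10.3435  idx=[0, 1, 2, 2, 3, 4, 4, 5, 6, 6, 8, 9, 12]

resampled_idx = [0, 1, 2, 2, 3, 4, 4, 5, 6, 6, 8, 9, 12]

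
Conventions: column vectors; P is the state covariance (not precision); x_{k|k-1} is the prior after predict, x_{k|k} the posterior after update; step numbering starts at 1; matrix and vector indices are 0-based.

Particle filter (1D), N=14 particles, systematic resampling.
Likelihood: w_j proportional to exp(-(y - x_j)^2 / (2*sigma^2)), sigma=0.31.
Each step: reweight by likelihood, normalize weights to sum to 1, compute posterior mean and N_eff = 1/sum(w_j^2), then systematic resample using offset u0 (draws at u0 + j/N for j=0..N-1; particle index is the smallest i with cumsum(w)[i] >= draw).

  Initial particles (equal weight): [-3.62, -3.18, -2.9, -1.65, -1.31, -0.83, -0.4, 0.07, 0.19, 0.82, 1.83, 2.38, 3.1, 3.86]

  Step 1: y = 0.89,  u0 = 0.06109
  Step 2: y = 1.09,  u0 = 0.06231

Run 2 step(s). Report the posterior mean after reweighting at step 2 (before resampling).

post_mean = 0.8190

step 1: w=[0.0000, 0.0000, 0.0000, 0.0000, 0.0000, 0.0000, 0.0002, 0.0277, 0.0714, 0.8915, 0.0092, 0.0000, 0.0000, 0.0000]  mean=0.7634  Neff=1.2488  idx=[8, 9, 9, 9, 9, 9, 9, 9, 9, 9, 9, 9, 9, 9]
step 2: w=[0.0017, 0.0768, 0.0768, 0.0768, 0.0768, 0.0768, 0.0768, 0.0768, 0.0768, 0.0768, 0.0768, 0.0768, 0.0768, 0.0768]  mean=0.8190  Neff=13.0428  idx=[1, 2, 3, 4, 5, 6, 7, 8, 9, 10, 11, 12, 12, 13]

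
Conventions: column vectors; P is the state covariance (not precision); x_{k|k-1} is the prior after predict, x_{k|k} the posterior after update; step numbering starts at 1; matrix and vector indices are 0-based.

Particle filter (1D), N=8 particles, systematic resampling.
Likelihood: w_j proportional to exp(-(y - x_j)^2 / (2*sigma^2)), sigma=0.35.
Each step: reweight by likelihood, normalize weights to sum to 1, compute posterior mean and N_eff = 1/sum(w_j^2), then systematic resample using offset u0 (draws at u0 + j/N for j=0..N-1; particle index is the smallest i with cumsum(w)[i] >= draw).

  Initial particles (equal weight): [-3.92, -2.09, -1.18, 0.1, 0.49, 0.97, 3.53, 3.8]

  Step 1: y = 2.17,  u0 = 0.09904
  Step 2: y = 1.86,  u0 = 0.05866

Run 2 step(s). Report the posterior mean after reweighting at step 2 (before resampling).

post_mean = 0.9702

step 1: w=[0.0000, 0.0000, 0.0000, 0.0000, 0.0030, 0.8344, 0.1568, 0.0058]  mean=1.3864  Neff=1.3871  idx=[5, 5, 5, 5, 5, 5, 6, 6]
step 2: w=[0.1667, 0.1667, 0.1667, 0.1667, 0.1667, 0.1667, 0.0000, 0.0000]  mean=0.9702  Neff=6.0012  idx=[0, 1, 1, 2, 3, 4, 4, 5]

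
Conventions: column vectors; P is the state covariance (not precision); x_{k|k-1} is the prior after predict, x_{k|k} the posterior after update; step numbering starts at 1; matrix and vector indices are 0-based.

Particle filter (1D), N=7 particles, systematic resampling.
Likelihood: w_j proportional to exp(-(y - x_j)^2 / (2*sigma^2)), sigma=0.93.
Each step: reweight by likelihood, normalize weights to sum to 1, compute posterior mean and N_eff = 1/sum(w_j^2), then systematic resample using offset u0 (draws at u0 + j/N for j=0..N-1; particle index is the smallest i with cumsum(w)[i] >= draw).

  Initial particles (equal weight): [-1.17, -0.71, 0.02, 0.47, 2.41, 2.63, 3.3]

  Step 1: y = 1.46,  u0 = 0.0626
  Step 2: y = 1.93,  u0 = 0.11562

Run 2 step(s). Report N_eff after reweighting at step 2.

N_eff = 5.5034

step 1: w=[0.0086, 0.0307, 0.1409, 0.2650, 0.2772, 0.2117, 0.0660]  mean=1.5380  Neff=4.6062  idx=[2, 3, 3, 4, 4, 5, 5]
step 2: w=[0.0306, 0.0736, 0.0736, 0.2209, 0.2209, 0.1901, 0.1901]  mean=2.1348  Neff=5.5034  idx=[2, 3, 4, 4, 5, 6, 6]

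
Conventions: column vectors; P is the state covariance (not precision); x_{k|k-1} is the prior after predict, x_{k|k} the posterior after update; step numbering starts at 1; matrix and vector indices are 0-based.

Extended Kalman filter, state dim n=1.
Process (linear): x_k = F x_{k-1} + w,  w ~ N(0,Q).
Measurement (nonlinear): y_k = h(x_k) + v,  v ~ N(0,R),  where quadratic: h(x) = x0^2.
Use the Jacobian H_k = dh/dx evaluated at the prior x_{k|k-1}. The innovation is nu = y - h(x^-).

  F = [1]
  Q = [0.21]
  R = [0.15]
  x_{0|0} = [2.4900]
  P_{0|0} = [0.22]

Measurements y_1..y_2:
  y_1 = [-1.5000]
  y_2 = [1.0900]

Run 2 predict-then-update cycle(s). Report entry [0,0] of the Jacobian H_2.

H_jac[0,0] = 1.9305

step 1: x^-=[2.4900]  P^-=[0.4300]  H_jac=[4.9800]  S=[10.8142]  K=[0.1980]  nu=[-7.7001]  x^+=[0.9652]  P^+=[0.0060]
step 2: x^-=[0.9652]  P^-=[0.2160]  H_jac=[1.9305]  S=[0.9548]  K=[0.4366]  nu=[0.1583]  x^+=[1.0344]  P^+=[0.0339]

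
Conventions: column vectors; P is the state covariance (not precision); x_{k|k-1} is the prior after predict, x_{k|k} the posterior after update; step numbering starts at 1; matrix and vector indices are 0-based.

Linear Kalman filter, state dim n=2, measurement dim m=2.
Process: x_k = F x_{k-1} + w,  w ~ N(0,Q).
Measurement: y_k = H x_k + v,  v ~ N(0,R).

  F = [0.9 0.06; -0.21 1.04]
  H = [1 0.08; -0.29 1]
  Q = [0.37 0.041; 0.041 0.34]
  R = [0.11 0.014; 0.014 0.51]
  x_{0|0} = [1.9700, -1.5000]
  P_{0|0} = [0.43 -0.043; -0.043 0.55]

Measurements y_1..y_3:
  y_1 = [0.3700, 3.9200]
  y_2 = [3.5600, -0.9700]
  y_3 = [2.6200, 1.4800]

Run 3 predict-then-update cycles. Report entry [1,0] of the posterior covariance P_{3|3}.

P_post[1,0] = 0.0062

step 1: x^-=[1.6830, -1.9737]  P^-=[0.7156 -0.0457; -0.0457 0.9726]  S=[0.8246 -0.1603; -0.1603 1.5693]  K=[0.8490 -0.0746; 0.1644 0.6450]  nu=[-1.1551, 6.3818]  x^+=[0.2262, 1.9528]  P^+=[0.0923 0.0006; 0.0006 0.3314]
step 2: x^-=[0.3208, 1.9834]  P^-=[0.4460 0.0448; 0.0448 0.7023]  S=[0.5677 -0.0154; -0.0154 1.2238]  K=[0.7904 -0.0591; 0.1932 0.5657]  nu=[3.0806, -2.8603]  x^+=[2.9248, 0.9606]  P^+=[0.0857 0.0057; 0.0057 0.2929]
step 3: x^-=[2.6899, 0.3848]  P^-=[0.4411 0.0484; 0.0484 0.6580]  S=[0.5630 -0.0140; -0.0140 1.1771]  K=[0.7888 -0.0582; 0.1931 0.5494]  nu=[-0.1007, 1.8752]  x^+=[2.5014, 1.3957]  P^+=[0.0855 0.0062; 0.0062 0.2847]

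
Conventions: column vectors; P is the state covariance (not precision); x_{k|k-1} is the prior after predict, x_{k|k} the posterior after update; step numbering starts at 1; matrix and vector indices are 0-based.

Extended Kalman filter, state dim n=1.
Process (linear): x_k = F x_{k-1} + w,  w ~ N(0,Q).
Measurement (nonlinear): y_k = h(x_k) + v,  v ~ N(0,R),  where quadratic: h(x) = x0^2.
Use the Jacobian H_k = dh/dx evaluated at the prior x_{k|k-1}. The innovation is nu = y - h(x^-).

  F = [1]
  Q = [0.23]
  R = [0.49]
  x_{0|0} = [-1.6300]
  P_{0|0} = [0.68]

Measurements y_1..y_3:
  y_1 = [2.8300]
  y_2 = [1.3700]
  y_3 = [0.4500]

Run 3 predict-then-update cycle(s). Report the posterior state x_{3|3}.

step 1: x^-=[-1.6300]  P^-=[0.9100]  H_jac=[-3.2600]  S=[10.1611]  K=[-0.2920]  nu=[0.1731]  x^+=[-1.6805]  P^+=[0.0439]
step 2: x^-=[-1.6805]  P^-=[0.2739]  H_jac=[-3.3611]  S=[3.5840]  K=[-0.2568]  nu=[-1.4542]  x^+=[-1.3070]  P^+=[0.0374]
step 3: x^-=[-1.3070]  P^-=[0.2674]  H_jac=[-2.6141]  S=[2.3175]  K=[-0.3017]  nu=[-1.2583]  x^+=[-0.9274]  P^+=[0.0565]

x_post = [-0.9274]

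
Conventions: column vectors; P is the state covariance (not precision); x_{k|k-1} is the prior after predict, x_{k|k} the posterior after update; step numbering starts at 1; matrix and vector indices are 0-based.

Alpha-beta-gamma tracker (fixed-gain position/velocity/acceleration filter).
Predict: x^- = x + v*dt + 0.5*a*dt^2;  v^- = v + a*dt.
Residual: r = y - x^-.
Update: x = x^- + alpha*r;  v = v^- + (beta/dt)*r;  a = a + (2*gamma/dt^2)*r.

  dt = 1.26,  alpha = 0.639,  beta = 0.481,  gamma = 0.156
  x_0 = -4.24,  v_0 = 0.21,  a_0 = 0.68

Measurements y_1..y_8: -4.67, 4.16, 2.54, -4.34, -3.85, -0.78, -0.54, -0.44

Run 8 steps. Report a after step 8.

a_post = 1.8337

step 1: x_pred=-3.4356  r=-1.2344  x^+=-4.2244  v^+=0.5956  a^+=0.4374
step 2: x_pred=-3.1267  r=7.2867  x^+=1.5295  v^+=3.9284  a^+=1.8694
step 3: x_pred=7.9632  r=-5.4232  x^+=4.4978  v^+=4.2136  a^+=0.8036
step 4: x_pred=10.4448  r=-14.7848  x^+=0.9973  v^+=-0.4179  a^+=-2.1019
step 5: x_pred=-1.1977  r=-2.6523  x^+=-2.8925  v^+=-4.0788  a^+=-2.6232
step 6: x_pred=-10.1141  r=9.3341  x^+=-4.1496  v^+=-3.8207  a^+=-0.7888
step 7: x_pred=-9.5899  r=9.0499  x^+=-3.8070  v^+=-1.3599  a^+=0.9897
step 8: x_pred=-4.7348  r=4.2948  x^+=-1.9904  v^+=1.5267  a^+=1.8337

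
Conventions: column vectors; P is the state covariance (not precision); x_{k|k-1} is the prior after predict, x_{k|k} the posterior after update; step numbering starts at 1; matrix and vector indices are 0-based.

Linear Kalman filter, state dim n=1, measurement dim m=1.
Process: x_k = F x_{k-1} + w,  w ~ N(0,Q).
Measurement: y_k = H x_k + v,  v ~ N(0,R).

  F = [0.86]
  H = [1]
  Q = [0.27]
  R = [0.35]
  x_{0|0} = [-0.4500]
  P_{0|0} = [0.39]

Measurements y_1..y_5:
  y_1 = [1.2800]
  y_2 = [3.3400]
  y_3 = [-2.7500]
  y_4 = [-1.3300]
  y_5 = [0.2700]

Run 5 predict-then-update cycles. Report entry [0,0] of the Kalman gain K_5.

K[0,0] = 0.5393

step 1: x^-=[-0.3870]  P^-=[0.5584]  S=[0.9084]  K=[0.6147]  nu=[1.6670]  x^+=[0.6377]  P^+=[0.2152]
step 2: x^-=[0.5485]  P^-=[0.4291]  S=[0.7791]  K=[0.5508]  nu=[2.7915]  x^+=[2.0860]  P^+=[0.1928]
step 3: x^-=[1.7939]  P^-=[0.4126]  S=[0.7626]  K=[0.5410]  nu=[-4.5439]  x^+=[-0.6645]  P^+=[0.1894]
step 4: x^-=[-0.5714]  P^-=[0.4101]  S=[0.7601]  K=[0.5395]  nu=[-0.7586]  x^+=[-0.9807]  P^+=[0.1888]
step 5: x^-=[-0.8434]  P^-=[0.4097]  S=[0.7597]  K=[0.5393]  nu=[1.1134]  x^+=[-0.2430]  P^+=[0.1887]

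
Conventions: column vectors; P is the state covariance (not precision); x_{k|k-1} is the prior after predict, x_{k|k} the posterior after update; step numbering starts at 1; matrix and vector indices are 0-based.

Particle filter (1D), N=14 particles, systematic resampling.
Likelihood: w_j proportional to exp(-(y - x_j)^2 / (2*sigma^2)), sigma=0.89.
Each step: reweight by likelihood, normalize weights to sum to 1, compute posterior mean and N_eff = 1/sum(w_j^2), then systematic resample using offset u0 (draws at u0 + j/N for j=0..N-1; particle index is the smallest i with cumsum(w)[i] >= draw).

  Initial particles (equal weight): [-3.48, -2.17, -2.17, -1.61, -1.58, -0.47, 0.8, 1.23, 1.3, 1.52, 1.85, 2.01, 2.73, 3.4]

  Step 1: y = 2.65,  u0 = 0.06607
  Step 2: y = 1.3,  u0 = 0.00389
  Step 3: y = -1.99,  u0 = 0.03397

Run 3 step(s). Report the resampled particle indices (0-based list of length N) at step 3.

step 1: w=[0.0000, 0.0000, 0.0000, 0.0000, 0.0000, 0.0005, 0.0268, 0.0652, 0.0736, 0.1039, 0.1554, 0.1797, 0.2318, 0.1631]  mean=2.1910  Neff=6.3317  idx=[7, 8, 9, 10, 10, 10, 11, 11, 12, 12, 12, 13, 13, 13]
step 2: w=[0.1260, 0.1264, 0.1226, 0.1044, 0.1044, 0.1044, 0.0920, 0.0920, 0.0348, 0.0348, 0.0348, 0.0078, 0.0078, 0.0078]  mean=1.8194  Neff=9.9667  idx=[0, 0, 1, 1, 2, 2, 3, 4, 4, 5, 6, 7, 7, 9]
step 3: w=[0.2261, 0.2261, 0.1696, 0.1696, 0.0660, 0.0660, 0.0143, 0.0143, 0.0143, 0.0143, 0.0065, 0.0065, 0.0065, 0.0001]  mean=1.3427  Neff=5.9016  idx=[0, 0, 0, 1, 1, 1, 2, 2, 2, 3, 3, 4, 5, 8]

resampled_idx = [0, 0, 0, 1, 1, 1, 2, 2, 2, 3, 3, 4, 5, 8]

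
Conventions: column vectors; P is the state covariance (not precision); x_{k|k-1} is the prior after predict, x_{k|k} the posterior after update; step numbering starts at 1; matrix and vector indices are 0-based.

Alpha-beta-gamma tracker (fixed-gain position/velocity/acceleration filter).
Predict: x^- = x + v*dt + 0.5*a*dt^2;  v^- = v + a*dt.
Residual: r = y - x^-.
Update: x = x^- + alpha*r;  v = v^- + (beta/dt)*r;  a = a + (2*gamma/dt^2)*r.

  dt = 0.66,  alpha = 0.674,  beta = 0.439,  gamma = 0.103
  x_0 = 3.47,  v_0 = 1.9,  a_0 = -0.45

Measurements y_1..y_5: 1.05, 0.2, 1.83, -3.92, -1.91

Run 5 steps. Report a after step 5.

a_post = -0.0700

step 1: x_pred=4.6260  r=-3.5760  x^+=2.2158  v^+=-0.7756  a^+=-2.1411
step 2: x_pred=1.2376  r=-1.0376  x^+=0.5382  v^+=-2.8788  a^+=-2.6318
step 3: x_pred=-1.9350  r=3.7650  x^+=0.6026  v^+=-2.1115  a^+=-0.8513
step 4: x_pred=-0.9764  r=-2.9436  x^+=-2.9604  v^+=-4.6313  a^+=-2.2433
step 5: x_pred=-6.5057  r=4.5957  x^+=-3.4082  v^+=-3.0551  a^+=-0.0700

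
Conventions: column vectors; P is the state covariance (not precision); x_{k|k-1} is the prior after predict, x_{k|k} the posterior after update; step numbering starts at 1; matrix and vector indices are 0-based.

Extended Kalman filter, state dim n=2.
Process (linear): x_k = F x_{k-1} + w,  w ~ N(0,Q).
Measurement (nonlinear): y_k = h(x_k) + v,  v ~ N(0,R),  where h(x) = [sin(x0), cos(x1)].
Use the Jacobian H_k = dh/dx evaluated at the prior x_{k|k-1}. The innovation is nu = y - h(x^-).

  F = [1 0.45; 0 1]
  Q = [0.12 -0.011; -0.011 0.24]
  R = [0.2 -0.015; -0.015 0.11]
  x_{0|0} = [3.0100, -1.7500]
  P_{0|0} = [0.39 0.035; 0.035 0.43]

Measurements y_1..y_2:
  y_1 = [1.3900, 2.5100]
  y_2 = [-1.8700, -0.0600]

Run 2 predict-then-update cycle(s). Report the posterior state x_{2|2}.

step 1: x^-=[2.2225, -1.7500]  P^-=[0.6286 0.2175; 0.2175 0.6700]  H_jac=[-0.6065 0.0000; 0.0000 0.9840]  S=[0.4312 -0.1448; -0.1448 0.7587]  K=[-0.8434 0.1211; -0.0151 0.8661]  nu=[0.5949, 2.6882]  x^+=[2.0463, 0.5692]  P^+=[0.2811 0.0264; 0.0264 0.0970]
step 2: x^-=[2.3024, 0.5692]  P^-=[0.4445 0.0591; 0.0591 0.3370]  H_jac=[-0.6681 0.0000; 0.0000 -0.5389]  S=[0.3984 0.0063; 0.0063 0.2079]  K=[-0.7433 -0.1307; -0.0853 -0.8712]  nu=[-2.6141, -0.9023]  x^+=[4.3635, 1.5784]  P^+=[0.2196 0.0060; 0.0060 0.1754]

x_post = [4.3635, 1.5784]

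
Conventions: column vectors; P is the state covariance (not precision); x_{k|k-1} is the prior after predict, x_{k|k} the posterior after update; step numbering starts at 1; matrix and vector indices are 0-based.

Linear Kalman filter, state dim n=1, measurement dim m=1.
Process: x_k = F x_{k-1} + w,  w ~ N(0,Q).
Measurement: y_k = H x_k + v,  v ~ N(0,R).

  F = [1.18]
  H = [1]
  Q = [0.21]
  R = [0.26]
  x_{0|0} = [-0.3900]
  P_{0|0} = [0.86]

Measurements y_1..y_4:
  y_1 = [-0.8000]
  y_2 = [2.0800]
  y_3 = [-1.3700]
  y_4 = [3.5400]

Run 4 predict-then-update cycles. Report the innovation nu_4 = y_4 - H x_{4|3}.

step 1: x^-=[-0.4602]  P^-=[1.4075]  S=[1.6675]  K=[0.8441]  nu=[-0.3398]  x^+=[-0.7470]  P^+=[0.2195]
step 2: x^-=[-0.8815]  P^-=[0.5156]  S=[0.7756]  K=[0.6648]  nu=[2.9615]  x^+=[1.0872]  P^+=[0.1728]
step 3: x^-=[1.2829]  P^-=[0.4507]  S=[0.7107]  K=[0.6341]  nu=[-2.6529]  x^+=[-0.3994]  P^+=[0.1649]
step 4: x^-=[-0.4713]  P^-=[0.4396]  S=[0.6996]  K=[0.6283]  nu=[4.0113]  x^+=[2.0492]  P^+=[0.1634]

innov = [4.0113]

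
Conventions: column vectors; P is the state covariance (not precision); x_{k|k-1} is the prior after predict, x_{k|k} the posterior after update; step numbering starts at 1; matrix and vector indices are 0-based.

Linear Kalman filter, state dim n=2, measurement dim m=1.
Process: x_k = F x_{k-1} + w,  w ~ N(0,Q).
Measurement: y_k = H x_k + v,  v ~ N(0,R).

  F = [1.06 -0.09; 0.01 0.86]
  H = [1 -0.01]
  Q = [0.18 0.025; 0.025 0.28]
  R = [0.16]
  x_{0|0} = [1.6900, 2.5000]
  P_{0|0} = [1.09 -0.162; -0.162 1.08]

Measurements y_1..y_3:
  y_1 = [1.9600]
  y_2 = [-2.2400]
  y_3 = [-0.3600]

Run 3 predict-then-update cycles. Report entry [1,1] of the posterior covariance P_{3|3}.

step 1: x^-=[1.5664, 2.1669]  P^-=[1.4444 -0.1946; -0.1946 1.0761]  S=[1.6084]  K=[0.8992; -0.1277]  nu=[0.4153]  x^+=[1.9398, 2.1139]  P^+=[0.1438 -0.0099; -0.0099 1.0499]
step 2: x^-=[1.8660, 1.8373]  P^-=[0.3519 -0.0638; -0.0638 1.0563]  S=[0.5133]  K=[0.6869; -0.1448]  nu=[-4.0876]  x^+=[-0.9416, 2.4293]  P^+=[0.1098 -0.0127; -0.0127 1.0456]
step 3: x^-=[-1.2168, 2.0798]  P^-=[0.3142 -0.0663; -0.0663 1.0531]  S=[0.4757]  K=[0.6620; -0.1616]  nu=[0.8776]  x^+=[-0.6358, 1.9380]  P^+=[0.1058 -0.0155; -0.0155 1.0407]

P_post[1,1] = 1.0407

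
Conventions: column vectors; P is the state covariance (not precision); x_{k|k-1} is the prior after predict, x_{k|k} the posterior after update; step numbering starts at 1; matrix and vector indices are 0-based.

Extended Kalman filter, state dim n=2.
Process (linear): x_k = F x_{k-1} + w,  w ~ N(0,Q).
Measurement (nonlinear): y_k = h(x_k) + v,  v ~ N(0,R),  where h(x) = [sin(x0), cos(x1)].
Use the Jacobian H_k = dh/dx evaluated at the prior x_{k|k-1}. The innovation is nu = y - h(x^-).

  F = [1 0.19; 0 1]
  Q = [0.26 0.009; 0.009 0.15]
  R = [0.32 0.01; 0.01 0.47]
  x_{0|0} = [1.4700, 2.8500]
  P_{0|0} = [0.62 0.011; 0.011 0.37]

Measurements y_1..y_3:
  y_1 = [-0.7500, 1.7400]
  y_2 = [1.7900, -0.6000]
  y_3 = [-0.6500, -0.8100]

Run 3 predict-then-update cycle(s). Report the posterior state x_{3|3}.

step 1: x^-=[2.0115, 2.8500]  P^-=[0.8975 0.0903; 0.0903 0.5200]  H_jac=[-0.4266 0.0000; 0.0000 -0.2875]  S=[0.4833 0.0211; 0.0211 0.5130]  K=[-0.7914 -0.0181; -0.0671 -0.2887]  nu=[-1.6545, 2.6978]  x^+=[3.2720, 2.1823]  P^+=[0.5941 0.0571; 0.0571 0.4743]
step 2: x^-=[3.6866, 2.1823]  P^-=[0.8929 0.1562; 0.1562 0.6243]  H_jac=[-0.8551 0.0000; 0.0000 -0.8188]  S=[0.9729 0.1194; 0.1194 0.8885]  K=[-0.7800 -0.0392; -0.0678 -0.5662]  nu=[2.3084, -0.0259]  x^+=[1.8871, 2.0404]  P^+=[0.2923 0.0320; 0.0320 0.3258]
step 3: x^-=[2.2747, 2.0404]  P^-=[0.5763 0.1029; 0.1029 0.4758]  H_jac=[-0.6472 0.0000; 0.0000 -0.8918]  S=[0.5614 0.0694; 0.0694 0.8484]  K=[-0.6576 -0.0544; -0.0574 -0.4954]  nu=[-1.4123, -0.3575]  x^+=[3.2230, 2.2986]  P^+=[0.3260 0.0360; 0.0360 0.2618]

x_post = [3.2230, 2.2986]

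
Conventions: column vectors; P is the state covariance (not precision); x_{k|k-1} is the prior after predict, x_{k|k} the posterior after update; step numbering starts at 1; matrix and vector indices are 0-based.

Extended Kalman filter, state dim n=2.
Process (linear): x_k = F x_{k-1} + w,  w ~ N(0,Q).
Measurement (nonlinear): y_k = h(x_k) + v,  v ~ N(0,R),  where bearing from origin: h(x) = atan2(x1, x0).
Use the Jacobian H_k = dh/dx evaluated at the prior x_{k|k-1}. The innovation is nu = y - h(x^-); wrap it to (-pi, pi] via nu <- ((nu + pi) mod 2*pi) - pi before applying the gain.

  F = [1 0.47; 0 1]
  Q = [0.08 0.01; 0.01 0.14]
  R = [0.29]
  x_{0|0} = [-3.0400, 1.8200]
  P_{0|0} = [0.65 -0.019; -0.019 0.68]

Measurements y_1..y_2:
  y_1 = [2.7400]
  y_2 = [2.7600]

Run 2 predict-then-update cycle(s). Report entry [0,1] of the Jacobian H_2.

step 1: x^-=[-2.1846, 1.8200]  P^-=[0.8624 0.3106; 0.3106 0.8200]  H_jac=[-0.2251 -0.2702]  S=[0.4314]  K=[-0.6446; -0.6758]  nu=[0.2930]  x^+=[-2.3735, 1.6220]  P^+=[0.6831 0.1227; 0.1227 0.6230]
step 2: x^-=[-1.6111, 1.6220]  P^-=[1.0161 0.4255; 0.4255 0.7630]  H_jac=[-0.3103 -0.3083]  S=[0.5418]  K=[-0.8241; -0.6779]  nu=[0.4072]  x^+=[-1.9467, 1.3460]  P^+=[0.6481 0.1229; 0.1229 0.5141]

H_jac[0,1] = -0.3083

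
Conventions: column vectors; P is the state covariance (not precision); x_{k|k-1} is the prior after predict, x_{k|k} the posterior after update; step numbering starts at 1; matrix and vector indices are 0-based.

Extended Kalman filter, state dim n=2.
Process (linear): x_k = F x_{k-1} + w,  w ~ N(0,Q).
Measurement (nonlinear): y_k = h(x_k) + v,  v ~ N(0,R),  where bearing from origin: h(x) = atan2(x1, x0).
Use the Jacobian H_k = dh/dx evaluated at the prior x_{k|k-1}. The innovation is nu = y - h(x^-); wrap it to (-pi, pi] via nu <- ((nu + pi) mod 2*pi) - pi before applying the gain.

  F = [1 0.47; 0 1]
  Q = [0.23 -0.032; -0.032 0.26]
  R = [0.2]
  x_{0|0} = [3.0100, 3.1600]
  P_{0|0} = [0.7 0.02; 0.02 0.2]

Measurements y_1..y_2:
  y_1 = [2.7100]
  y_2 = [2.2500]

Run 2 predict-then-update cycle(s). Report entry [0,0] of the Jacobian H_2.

H_jac[0,0] = -0.0873

step 1: x^-=[4.4952, 3.1600]  P^-=[0.9930 0.0820; 0.0820 0.4600]  H_jac=[-0.1047 0.1489]  S=[0.2185]  K=[-0.4197; 0.2741]  nu=[2.0973]  x^+=[3.6149, 3.7350]  P^+=[0.9545 0.1071; 0.1071 0.4436]
step 2: x^-=[5.3703, 3.7350]  P^-=[1.3832 0.2836; 0.2836 0.7036]  H_jac=[-0.0873 0.1255]  S=[0.2154]  K=[-0.3952; 0.2950]  nu=[1.6423]  x^+=[4.7212, 4.2194]  P^+=[1.3495 0.3087; 0.3087 0.6848]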